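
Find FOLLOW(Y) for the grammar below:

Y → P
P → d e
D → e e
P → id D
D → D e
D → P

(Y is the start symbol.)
{ $ }

To compute FOLLOW(Y), find every occurrence of Y on a right-hand side N → α Y β: add FIRST(β) \ {ε}, and if β is empty or nullable also add FOLLOW(N). Iterate to a fixed point.

Y is the start symbol, so $ ∈ FOLLOW(Y).
Y does not occur on any right-hand side.

Taking the union: FOLLOW(Y) = { $ }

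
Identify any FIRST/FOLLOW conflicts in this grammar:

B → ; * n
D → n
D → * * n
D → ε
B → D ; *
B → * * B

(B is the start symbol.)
No FIRST/FOLLOW conflicts.

A FIRST/FOLLOW conflict occurs when a non-terminal N has a nullable alternative N → β (β ⇒* ε) and another alternative N → α with FIRST(α) ∩ FOLLOW(N) ≠ ∅: on such a lookahead the parser cannot decide between expanding α and letting N vanish via β.

Nullable non-terminals: D.

D: nullable alternative(s) D → ε; FOLLOW(D) = { ';' }
  D → n: FIRST \ {ε} = { 'n' } — disjoint from FOLLOW(D)
  D → * * n: FIRST \ {ε} = { '*' } — disjoint from FOLLOW(D)
  D → ε: FIRST \ {ε} = { } — this is the only nullable alternative, skip

B has no nullable alternative, so no FIRST/FOLLOW check is needed there.

No FIRST/FOLLOW conflicts found.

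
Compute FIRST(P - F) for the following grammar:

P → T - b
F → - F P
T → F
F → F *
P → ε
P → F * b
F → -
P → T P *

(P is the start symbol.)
FIRST sets of the non-terminals involved (from the grammar, by fixed-point iteration):
  FIRST(P) = { '-', ε }

To compute FIRST(P - F), process the symbols left to right:
Symbol P is a non-terminal. Add FIRST(P) \ {ε} = { '-' }
P is nullable (ε ∈ FIRST(P)), continue to the next symbol.
Symbol - is a terminal. Add '-' and stop.
FIRST(P - F) = { '-' }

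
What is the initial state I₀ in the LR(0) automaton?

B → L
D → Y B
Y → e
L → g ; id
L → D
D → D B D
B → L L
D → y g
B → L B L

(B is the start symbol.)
{ [B → . L B L], [B → . L L], [B → . L], [B' → . B], [D → . D B D], [D → . Y B], [D → . y g], [L → . D], [L → . g ; id], [Y → . e] }

First, augment the grammar with B' → B
I₀ = CLOSURE({ [B' → . B] }):
  [B' → . B] has the dot before B: add [B → . L], [B → . L L], [B → . L B L]
  [B → . L] has the dot before L: add [L → . g ; id], [L → . D]
  [L → . D] has the dot before D: add [D → . Y B], [D → . D B D], [D → . y g]
  [D → . Y B] has the dot before Y: add [Y → . e]
No further items can be added.

I₀ = { [B → . L B L], [B → . L L], [B → . L], [B' → . B], [D → . D B D], [D → . Y B], [D → . y g], [L → . D], [L → . g ; id], [Y → . e] }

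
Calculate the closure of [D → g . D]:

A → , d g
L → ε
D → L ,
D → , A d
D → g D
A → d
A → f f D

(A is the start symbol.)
To compute CLOSURE, for each item [A → α.Bβ] where B is a non-terminal, add [B → .γ] for all productions B → γ; repeat for the newly added items until nothing changes.

Start with: [D → g . D]
  [D → g . D] has the dot before D: add [D → . L ,], [D → . , A d], [D → . g D]
  [D → . L ,] has the dot before L: add [L → .]
No further items can be added.

CLOSURE = { [D → . , A d], [D → . L ,], [D → . g D], [D → g . D], [L → .] }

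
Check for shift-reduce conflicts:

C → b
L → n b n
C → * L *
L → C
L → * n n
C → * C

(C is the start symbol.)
Augment with C' → C and build the canonical LR(0) collection (I0 = CLOSURE({[C' → . C]}), then GOTO on every symbol after a dot until no new states appear). It has 13 states:
  I0: { [C → . * C], [C → . * L *], [C → . b], [C' → . C] }  — shift
  I1: { [C → * . C], [C → * . L *], [C → . * C], [C → . * L *], [C → . b], [L → . * n n], [L → . C], [L → . n b n] }  — shift
  I2: { [C' → C .] }  — accept
  I3: { [C → b .] }  — reduce
  I4: { [C → * . C], [C → * . L *], [C → . * C], [C → . * L *], [C → . b], [L → * . n n], [L → . * n n], [L → . C], [L → . n b n] }  — shift
  I5: { [C → * C .], [L → C .] }  — 2 reduces
  I6: { [C → * L . *] }  — shift
  I7: { [L → n . b n] }  — shift
  I8: { [L → n b . n] }  — shift
  I9: { [L → n b n .] }  — reduce
  I10: { [C → * L * .] }  — reduce
  I11: { [L → * n . n], [L → n . b n] }  — shift
  I12: { [L → * n n .] }  — reduce

No state contains both a complete item and a shift item.

Answer: No shift-reduce conflicts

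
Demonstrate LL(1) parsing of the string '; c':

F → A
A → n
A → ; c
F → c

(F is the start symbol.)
Stack is shown with the top on the left.

Stack  Input  Action
--------------------
F $    ; c $  output F → A
A $    ; c $  output A → ; c
; c $  ; c $  match ';'
c $    c $    match 'c'
$      $      accept

The string is accepted.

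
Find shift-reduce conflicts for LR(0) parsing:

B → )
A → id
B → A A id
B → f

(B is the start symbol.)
No shift-reduce conflicts

Augment with B' → B and build the canonical LR(0) collection (I0 = CLOSURE({[B' → . B]}), then GOTO on every symbol after a dot until no new states appear). It has 8 states:
  I0: { [A → . id], [B → . )], [B → . A A id], [B → . f], [B' → . B] }  — shift
  I1: { [B → ) .] }  — reduce
  I2: { [A → . id], [B → A . A id] }  — shift
  I3: { [B' → B .] }  — accept
  I4: { [B → f .] }  — reduce
  I5: { [A → id .] }  — reduce
  I6: { [B → A A . id] }  — shift
  I7: { [B → A A id .] }  — reduce

No state contains both a complete item and a shift item.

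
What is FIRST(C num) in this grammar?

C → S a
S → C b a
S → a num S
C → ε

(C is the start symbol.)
FIRST sets of the non-terminals involved (from the grammar, by fixed-point iteration):
  FIRST(C) = { 'a', 'b', ε }

To compute FIRST(C num), process the symbols left to right:
Symbol C is a non-terminal. Add FIRST(C) \ {ε} = { 'a', 'b' }
C is nullable (ε ∈ FIRST(C)), continue to the next symbol.
Symbol num is a terminal. Add 'num' and stop.
FIRST(C num) = { 'a', 'b', 'num' }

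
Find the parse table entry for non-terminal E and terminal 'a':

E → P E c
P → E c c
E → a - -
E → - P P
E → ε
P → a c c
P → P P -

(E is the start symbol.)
To find M[E, 'a'], we find productions for E where 'a' is in the predict set (PREDICT(N → α) = (FIRST(α) \ {ε}) ∪ (FOLLOW(N) if α ⇒* ε)).

Relevant sets:
  FIRST(P) = { '-', 'a', 'c' }
  FOLLOW(E) = { $, 'c' }

E → P E c: PREDICT = { '-', 'a', 'c' }
  'a' is in predict set, so this production goes in M[E, 'a']
E → a - -: PREDICT = { 'a' }
  'a' is in predict set, so this production goes in M[E, 'a']
E → - P P: PREDICT = { '-' }
E → ε: PREDICT = { $, 'c' }

M[E, 'a'] = E → P E c, E → a - -  (a multiply-defined cell — the grammar is not LL(1))

Answer: E → P E c, E → a - -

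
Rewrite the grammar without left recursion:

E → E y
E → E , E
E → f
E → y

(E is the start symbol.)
E → f E'
E → y E'
E' → y E'
E' → , E E'
E' → ε

E is directly left-recursive. The standard transformation for
  A → A α₁ | ... | A α_m | β₁ | ... | β_n
is
  A  → β₁ A' | ... | β_n A'
  A' → α₁ A' | ... | α_m A' | ε

E → f becomes E → f E'
E → y becomes E → y E'
E → E y becomes E' → y E'
E → E , E becomes E' → , E E'
Add E' → ε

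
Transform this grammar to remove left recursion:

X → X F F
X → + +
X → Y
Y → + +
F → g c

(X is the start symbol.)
X → + + X'
X → Y X'
X' → F F X'
X' → ε
Y → + +
F → g c

X is directly left-recursive. The standard transformation for
  A → A α₁ | ... | A α_m | β₁ | ... | β_n
is
  A  → β₁ A' | ... | β_n A'
  A' → α₁ A' | ... | α_m A' | ε

X → + + becomes X → + + X'
X → Y becomes X → Y X'
X → X F F becomes X' → F F X'
Add X' → ε

Productions for other non-terminals are unchanged:
  Y → + +
  F → g c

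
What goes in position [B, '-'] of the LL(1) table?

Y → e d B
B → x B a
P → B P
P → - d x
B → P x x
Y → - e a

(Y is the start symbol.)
To find M[B, '-'], we find productions for B where '-' is in the predict set (PREDICT(N → α) = (FIRST(α) \ {ε}) ∪ (FOLLOW(N) if α ⇒* ε)).

Relevant sets:
  FIRST(P) = { '-', 'x' }

B → x B a: PREDICT = { 'x' }
B → P x x: PREDICT = { '-', 'x' }
  '-' is in predict set, so this production goes in M[B, '-']

M[B, '-'] = B → P x x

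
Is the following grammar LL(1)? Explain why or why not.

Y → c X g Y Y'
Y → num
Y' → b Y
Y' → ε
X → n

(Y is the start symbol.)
A grammar is LL(1) if for each non-terminal N with multiple productions, the predict sets of those productions are pairwise disjoint, where PREDICT(N → α) = (FIRST(α) \ {ε}) ∪ (FOLLOW(N) if α ⇒* ε).

Relevant sets:
  FOLLOW(Y') = { $, 'b' }

For Y:
  PREDICT(Y → c X g Y Y') = { 'c' }
  PREDICT(Y → num) = { 'num' }
For Y':
  PREDICT(Y' → b Y) = { 'b' }
  PREDICT(Y' → ε) = { $, 'b' }
X has a single production, so nothing to check there.

Conflict found: Predict set conflict for Y': { 'b' }
The grammar is NOT LL(1).

Answer: No. Predict set conflict for Y': { 'b' }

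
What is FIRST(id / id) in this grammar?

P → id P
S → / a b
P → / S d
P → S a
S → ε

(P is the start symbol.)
{ 'id' }

To compute FIRST(id / id), process the symbols left to right:
Symbol id is a terminal. Add 'id' and stop.
FIRST(id / id) = { 'id' }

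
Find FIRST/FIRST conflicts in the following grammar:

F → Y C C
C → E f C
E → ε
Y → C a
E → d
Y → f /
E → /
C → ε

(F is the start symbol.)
A FIRST/FIRST conflict occurs when two productions N → α and N → β for the same non-terminal have FIRST(α) ∩ FIRST(β) ≠ ∅ (with ε ∈ FIRST of a nullable right-hand side, so two nullable alternatives also conflict).

FIRST sets of the non-terminals at (or reachable through a nullable prefix from) the front of some alternative:
  FIRST(E) = { '/', 'd', ε }
  FIRST(C) = { '/', 'd', 'f', ε }

Productions for C:
  C → E f C: FIRST = { '/', 'd', 'f' }
  C → ε: FIRST = { ε }
Productions for E:
  E → ε: FIRST = { ε }
  E → d: FIRST = { 'd' }
  E → /: FIRST = { '/' }
Productions for Y:
  Y → C a: FIRST = { '/', 'a', 'd', 'f' }
  Y → f /: FIRST = { 'f' }
F has only one production, so no FIRST/FIRST conflict is possible there.

Conflict for Y: Y → C a and Y → f /
  Overlap: { 'f' }

Answer: Yes. Y → C a / Y → f '/' on { 'f' }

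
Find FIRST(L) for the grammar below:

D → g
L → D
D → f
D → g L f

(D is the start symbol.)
To compute FIRST(L), examine every production with L on the left-hand side, reading each right-hand side left to right until a non-nullable symbol is reached.

FIRST sets of the other non-terminals involved (by the same procedure, iterated to a fixed point):
  FIRST(D) = { 'f', 'g' }

From L → D:
  - D is a non-terminal: add FIRST(D) \ {ε} = { 'f', 'g' }
    D is not nullable, so stop

Collecting: FIRST(L) = { 'f', 'g' }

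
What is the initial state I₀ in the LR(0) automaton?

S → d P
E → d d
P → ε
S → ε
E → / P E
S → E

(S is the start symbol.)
First, augment the grammar with S' → S
I₀ = CLOSURE({ [S' → . S] }):
  [S' → . S] has the dot before S: add [S → . d P], [S → .], [S → . E]
  [S → . E] has the dot before E: add [E → . d d], [E → . / P E]
No further items can be added.

I₀ = { [E → . / P E], [E → . d d], [S → . E], [S → . d P], [S → .], [S' → . S] }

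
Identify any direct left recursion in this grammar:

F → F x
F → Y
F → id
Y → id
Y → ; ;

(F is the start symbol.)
Yes, F is left-recursive

Direct left recursion occurs when N → N α for some non-terminal N (the right-hand side begins with the left-hand side itself).

F → F x: LEFT RECURSIVE (starts with F)
F → Y: starts with Y
F → id: starts with id
Y → id: starts with id
Y → ; ;: starts with ';'

The grammar has direct left recursion on: F.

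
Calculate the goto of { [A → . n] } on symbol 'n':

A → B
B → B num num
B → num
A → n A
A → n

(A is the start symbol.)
{ [A → n .] }

GOTO(I, 'n') = CLOSURE({ [A → αX.β] : [A → α.Xβ] ∈ I, X = 'n' })

Items with dot before 'n', with the dot advanced:
  [A → . n] → [A → n .]
Closure adds nothing (no advanced item has the dot before a non-terminal).

GOTO = { [A → n .] }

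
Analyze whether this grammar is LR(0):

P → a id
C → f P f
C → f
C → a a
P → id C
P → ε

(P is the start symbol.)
Augment with P' → P and build the canonical LR(0) collection (I0 = CLOSURE({[P' → . P]}), then GOTO on every symbol after a dot until no new states appear). It has 11 states:
  I0: { [P → . a id], [P → . id C], [P → .], [P' → . P] }  — shift, reduce
  I1: { [P' → P .] }  — accept
  I2: { [P → a . id] }  — shift
  I3: { [C → . a a], [C → . f P f], [C → . f], [P → id . C] }  — shift
  I4: { [P → id C .] }  — reduce
  I5: { [C → a . a] }  — shift
  I6: { [C → f . P f], [C → f .], [P → . a id], [P → . id C], [P → .] }  — shift, 2 reduces
  I7: { [C → f P . f] }  — shift
  I8: { [C → f P f .] }  — reduce
  I9: { [C → a a .] }  — reduce
  I10: { [P → a id .] }  — reduce

Conflict in state I0:
  Shift-reduce conflict between [P → .] and [P → . a id]
So the grammar is NOT LR(0).

Answer: No. Shift-reduce conflict between [P → .] and [P → . a id]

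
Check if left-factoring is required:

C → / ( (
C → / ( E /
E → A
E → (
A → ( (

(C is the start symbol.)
Left-factoring is needed when two productions for the same non-terminal
share a common prefix on the right-hand side.

Productions for C:
  C → / ( (
  C → / ( E /
Productions for E:
  E → A
  E → (

Found common prefix '/ (' in productions for C

Answer: Yes, C has productions with common prefix '/ ('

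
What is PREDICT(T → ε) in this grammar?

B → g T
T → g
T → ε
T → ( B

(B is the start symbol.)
PREDICT(T → ε) = (FIRST(RHS) \ {ε}) ∪ (FOLLOW(T) if ε ∈ FIRST(RHS), i.e. RHS ⇒* ε)
The right-hand side is ε (FIRST(ε) = { ε }), so the predict set is FOLLOW(T) = { $ }
PREDICT(T → ε) = { $ }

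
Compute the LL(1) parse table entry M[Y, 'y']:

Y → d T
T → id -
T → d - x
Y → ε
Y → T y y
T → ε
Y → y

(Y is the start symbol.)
To find M[Y, 'y'], we find productions for Y where 'y' is in the predict set (PREDICT(N → α) = (FIRST(α) \ {ε}) ∪ (FOLLOW(N) if α ⇒* ε)).

Relevant sets:
  FIRST(T) = { 'd', 'id', ε }
  FOLLOW(Y) = { $ }

Y → d T: PREDICT = { 'd' }
Y → ε: PREDICT = { $ }
Y → T y y: PREDICT = { 'd', 'id', 'y' }
  'y' is in predict set, so this production goes in M[Y, 'y']
Y → y: PREDICT = { 'y' }
  'y' is in predict set, so this production goes in M[Y, 'y']

M[Y, 'y'] = Y → T y y, Y → y  (a multiply-defined cell — the grammar is not LL(1))

Answer: Y → T y y, Y → y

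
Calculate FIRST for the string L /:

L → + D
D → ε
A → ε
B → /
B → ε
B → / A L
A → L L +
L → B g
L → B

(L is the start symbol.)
{ '+', '/', 'g' }

FIRST sets of the non-terminals involved (from the grammar, by fixed-point iteration):
  FIRST(L) = { '+', '/', 'g', ε }

To compute FIRST(L /), process the symbols left to right:
Symbol L is a non-terminal. Add FIRST(L) \ {ε} = { '+', '/', 'g' }
L is nullable (ε ∈ FIRST(L)), continue to the next symbol.
Symbol / is a terminal. Add '/' and stop.
FIRST(L /) = { '+', '/', 'g' }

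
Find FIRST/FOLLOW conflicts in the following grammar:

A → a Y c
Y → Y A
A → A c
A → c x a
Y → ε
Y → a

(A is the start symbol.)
Nullable non-terminals: Y.
FIRST sets used below: FIRST(Y) = { 'a', 'c', ε }, FIRST(A) = { 'a', 'c' }

Y: nullable alternative(s) Y → ε; FOLLOW(Y) = { 'a', 'c' }
  Y → Y A: FIRST \ {ε} = { 'a', 'c' } — overlaps FOLLOW(Y) on { 'a', 'c' }: CONFLICT
  Y → ε: FIRST \ {ε} = { } — this is the only nullable alternative, skip
  Y → a: FIRST \ {ε} = { 'a' } — overlaps FOLLOW(Y) on { 'a' }: CONFLICT

A has no nullable alternative, so no FIRST/FOLLOW check is needed there.

So the grammar has 2 FIRST/FOLLOW conflicts (marked CONFLICT above).

Answer: Yes. Y → Y A with FOLLOW(Y) on { 'a', 'c' }; Y → a with FOLLOW(Y) on { 'a' }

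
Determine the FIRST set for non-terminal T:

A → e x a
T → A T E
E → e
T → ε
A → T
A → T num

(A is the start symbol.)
To compute FIRST(T), examine every production with T on the left-hand side, reading each right-hand side left to right until a non-nullable symbol is reached.

FIRST sets of the other non-terminals involved (by the same procedure, iterated to a fixed point):
  FIRST(A) = { 'e', 'num', ε }
  FIRST(E) = { 'e' }

From T → A T E:
  - A is a non-terminal: add FIRST(A) \ {ε} = { 'e', 'num' }
    A is nullable, so continue to the next symbol
  - T is the symbol being defined: contributes nothing new
    T is nullable, so continue to the next symbol
  - E is a non-terminal: add FIRST(E) \ {ε} = { 'e' }
    E is not nullable, so stop
From T → ε:
  - ε-production, so ε ∈ FIRST(T)

Collecting: FIRST(T) = { 'e', 'num', ε }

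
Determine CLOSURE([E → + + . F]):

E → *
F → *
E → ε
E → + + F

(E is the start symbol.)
{ [E → + + . F], [F → . *] }

To compute CLOSURE, for each item [A → α.Bβ] where B is a non-terminal, add [B → .γ] for all productions B → γ; repeat for the newly added items until nothing changes.

Start with: [E → + + . F]
  [E → + + . F] has the dot before F: add [F → . *]
No further items can be added.

CLOSURE = { [E → + + . F], [F → . *] }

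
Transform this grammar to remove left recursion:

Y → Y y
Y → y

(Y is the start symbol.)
Y → y Y'
Y' → y Y'
Y' → ε

Y is directly left-recursive. The standard transformation for
  A → A α₁ | ... | A α_m | β₁ | ... | β_n
is
  A  → β₁ A' | ... | β_n A'
  A' → α₁ A' | ... | α_m A' | ε

Y → y becomes Y → y Y'
Y → Y y becomes Y' → y Y'
Add Y' → ε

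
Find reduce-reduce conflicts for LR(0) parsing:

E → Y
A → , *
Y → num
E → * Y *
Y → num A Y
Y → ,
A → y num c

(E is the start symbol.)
No reduce-reduce conflicts

A reduce-reduce conflict occurs when an LR(0) state has two complete items [A → α .] and [B → β .] — both call for a reduction, and with no lookahead the parser cannot choose between them.

Augment with E' → E and build the canonical LR(0) collection (I0 = CLOSURE({[E' → . E]}), then GOTO on every symbol after a dot until no new states appear). It has 15 states:
  I0: { [E → . * Y *], [E → . Y], [E' → . E], [Y → . ,], [Y → . num A Y], [Y → . num] }  — shift
  I1: { [E → * . Y *], [Y → . ,], [Y → . num A Y], [Y → . num] }  — shift
  I2: { [Y → , .] }  — reduce
  I3: { [E' → E .] }  — accept
  I4: { [E → Y .] }  — reduce
  I5: { [A → . , *], [A → . y num c], [Y → num . A Y], [Y → num .] }  — shift, reduce
  I6: { [A → , . *] }  — shift
  I7: { [Y → . ,], [Y → . num A Y], [Y → . num], [Y → num A . Y] }  — shift
  I8: { [A → y . num c] }  — shift
  I9: { [A → y num . c] }  — shift
  I10: { [A → y num c .] }  — reduce
  I11: { [Y → num A Y .] }  — reduce
  I12: { [A → , * .] }  — reduce
  I13: { [E → * Y . *] }  — shift
  I14: { [E → * Y * .] }  — reduce

No state contains more than one complete item.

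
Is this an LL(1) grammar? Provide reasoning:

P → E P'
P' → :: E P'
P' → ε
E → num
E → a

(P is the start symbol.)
A grammar is LL(1) if for each non-terminal N with multiple productions, the predict sets of those productions are pairwise disjoint, where PREDICT(N → α) = (FIRST(α) \ {ε}) ∪ (FOLLOW(N) if α ⇒* ε).

Relevant sets:
  FOLLOW(P') = { $ }

For P':
  PREDICT(P' → :: E P') = { '::' }
  PREDICT(P' → ε) = { $ }
For E:
  PREDICT(E → num) = { 'num' }
  PREDICT(E → a) = { 'a' }
P has a single production, so nothing to check there.

All predict sets are disjoint. The grammar IS LL(1).

Answer: Yes, the grammar is LL(1).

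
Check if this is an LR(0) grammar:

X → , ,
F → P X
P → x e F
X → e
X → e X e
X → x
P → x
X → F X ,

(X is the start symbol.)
Augment with X' → X and build the canonical LR(0) collection (I0 = CLOSURE({[X' → . X]}), then GOTO on every symbol after a dot until no new states appear). It has 16 states:
  I0: { [F → . P X], [P → . x e F], [P → . x], [X → . , ,], [X → . F X ,], [X → . e X e], [X → . e], [X → . x], [X' → . X] }  — shift
  I1: { [X → , . ,] }  — shift
  I2: { [F → . P X], [P → . x e F], [P → . x], [X → . , ,], [X → . F X ,], [X → . e X e], [X → . e], [X → . x], [X → F . X ,] }  — shift
  I3: { [F → . P X], [F → P . X], [P → . x e F], [P → . x], [X → . , ,], [X → . F X ,], [X → . e X e], [X → . e], [X → . x] }  — shift
  I4: { [X' → X .] }  — accept
  I5: { [F → . P X], [P → . x e F], [P → . x], [X → . , ,], [X → . F X ,], [X → . e X e], [X → . e], [X → . x], [X → e . X e], [X → e .] }  — shift, reduce
  I6: { [P → x . e F], [P → x .], [X → x .] }  — shift, 2 reduces
  I7: { [F → . P X], [P → . x e F], [P → . x], [P → x e . F] }  — shift
  I8: { [P → x e F .] }  — reduce
  I9: { [P → x . e F], [P → x .] }  — shift, reduce
  I10: { [X → e X . e] }  — shift
  I11: { [X → e X e .] }  — reduce
  I12: { [F → P X .] }  — reduce
  I13: { [X → F X . ,] }  — shift
  I14: { [X → F X , .] }  — reduce
  I15: { [X → , , .] }  — reduce

Conflict in state I5:
  Shift-reduce conflict between [X → e .] and [P → . x]
So the grammar is NOT LR(0).

Answer: No. Shift-reduce conflict between [X → e .] and [P → . x]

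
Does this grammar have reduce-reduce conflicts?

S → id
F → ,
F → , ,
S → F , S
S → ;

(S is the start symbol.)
No reduce-reduce conflicts

A reduce-reduce conflict occurs when an LR(0) state has two complete items [A → α .] and [B → β .] — both call for a reduction, and with no lookahead the parser cannot choose between them.

Augment with S' → S and build the canonical LR(0) collection (I0 = CLOSURE({[S' → . S]}), then GOTO on every symbol after a dot until no new states appear). It has 9 states:
  I0: { [F → . , ,], [F → . ,], [S → . ;], [S → . F , S], [S → . id], [S' → . S] }  — shift
  I1: { [F → , . ,], [F → , .] }  — shift, reduce
  I2: { [S → ; .] }  — reduce
  I3: { [S → F . , S] }  — shift
  I4: { [S' → S .] }  — accept
  I5: { [S → id .] }  — reduce
  I6: { [F → . , ,], [F → . ,], [S → . ;], [S → . F , S], [S → . id], [S → F , . S] }  — shift
  I7: { [S → F , S .] }  — reduce
  I8: { [F → , , .] }  — reduce

No state contains more than one complete item.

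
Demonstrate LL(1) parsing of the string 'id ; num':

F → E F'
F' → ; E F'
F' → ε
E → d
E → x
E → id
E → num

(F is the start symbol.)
LL(1) parsing maintains a stack (initially the start symbol over $) and the input. At each step: if the stack top is a terminal, match it against the current input token; if it is a non-terminal N, replace it with the RHS of M[N, lookahead] (the unique production whose predict set contains the lookahead).

Stack is shown with the top on the left.

Stack     Input       Action
----------------------------
F $       id ; num $  output F → E F'
E F' $    id ; num $  output E → id
id F' $   id ; num $  match 'id'
F' $      ; num $     output F' → ; E F'
; E F' $  ; num $     match ';'
E F' $    num $       output E → num
num F' $  num $       match 'num'
F' $      $           output F' → ε
$         $           accept

The string is accepted.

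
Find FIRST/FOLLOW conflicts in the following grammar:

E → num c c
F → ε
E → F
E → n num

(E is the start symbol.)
No FIRST/FOLLOW conflicts.

A FIRST/FOLLOW conflict occurs when a non-terminal N has a nullable alternative N → β (β ⇒* ε) and another alternative N → α with FIRST(α) ∩ FOLLOW(N) ≠ ∅: on such a lookahead the parser cannot decide between expanding α and letting N vanish via β.

Nullable non-terminals: E, F.
FIRST sets used below: FIRST(F) = { ε }

E: nullable alternative(s) E → F; FOLLOW(E) = { $ }
  E → num c c: FIRST \ {ε} = { 'num' } — disjoint from FOLLOW(E)
  E → F: FIRST \ {ε} = { } — this is the only nullable alternative, skip
  E → n num: FIRST \ {ε} = { 'n' } — disjoint from FOLLOW(E)
F has a nullable alternative but only one production, so nothing to check.

No FIRST/FOLLOW conflicts found.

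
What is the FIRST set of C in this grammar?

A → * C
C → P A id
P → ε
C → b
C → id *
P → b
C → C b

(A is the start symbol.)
{ '*', 'b', 'id' }

FIRST sets of the other non-terminals involved (by the same procedure, iterated to a fixed point):
  FIRST(P) = { 'b', ε }
  FIRST(A) = { '*' }

From C → P A id:
  - P is a non-terminal: add FIRST(P) \ {ε} = { 'b' }
    P is nullable, so continue to the next symbol
  - A is a non-terminal: add FIRST(A) \ {ε} = { '*' }
    A is not nullable, so stop
From C → b:
  - b is a terminal: add 'b' and stop
From C → id *:
  - id is a terminal: add 'id' and stop
From C → C b:
  - C is the symbol being defined: contributes nothing new
    C is not nullable, so stop

Collecting: FIRST(C) = { '*', 'b', 'id' }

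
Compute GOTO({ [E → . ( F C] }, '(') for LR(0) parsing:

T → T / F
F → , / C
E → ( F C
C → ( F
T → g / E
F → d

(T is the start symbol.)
{ [E → ( . F C], [F → . , / C], [F → . d] }

GOTO(I, '(') = CLOSURE({ [A → αX.β] : [A → α.Xβ] ∈ I, X = '(' })

Items with dot before '(', with the dot advanced:
  [E → . ( F C] → [E → ( . F C]
Closure of the advanced items:
  [E → ( . F C] has the dot before F: add [F → . , / C], [F → . d]

GOTO = { [E → ( . F C], [F → . , / C], [F → . d] }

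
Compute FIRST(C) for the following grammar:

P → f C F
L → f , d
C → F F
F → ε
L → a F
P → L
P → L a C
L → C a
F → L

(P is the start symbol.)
To compute FIRST(C), examine every production with C on the left-hand side, reading each right-hand side left to right until a non-nullable symbol is reached.

FIRST sets of the other non-terminals involved (by the same procedure, iterated to a fixed point):
  FIRST(F) = { 'a', 'f', ε }

From C → F F:
  - F is a non-terminal: add FIRST(F) \ {ε} = { 'a', 'f' }
    F is nullable, so continue to the next symbol
  - F is a non-terminal: add FIRST(F) \ {ε} = { 'a', 'f' }
    F is nullable and nothing follows, so the whole right-hand side can vanish: ε ∈ FIRST(C)

Collecting: FIRST(C) = { 'a', 'f', ε }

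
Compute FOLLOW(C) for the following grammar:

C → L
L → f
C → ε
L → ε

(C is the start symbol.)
{ $ }

To compute FOLLOW(C), find every occurrence of C on a right-hand side N → α C β: add FIRST(β) \ {ε}, and if β is empty or nullable also add FOLLOW(N). Iterate to a fixed point.

C is the start symbol, so $ ∈ FOLLOW(C).
C does not occur on any right-hand side.

Taking the union: FOLLOW(C) = { $ }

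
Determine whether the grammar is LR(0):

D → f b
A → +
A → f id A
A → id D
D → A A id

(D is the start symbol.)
Augment with D' → D and build the canonical LR(0) collection (I0 = CLOSURE({[D' → . D]}), then GOTO on every symbol after a dot until no new states appear). It has 13 states:
  I0: { [A → . +], [A → . f id A], [A → . id D], [D → . A A id], [D → . f b], [D' → . D] }  — shift
  I1: { [A → + .] }  — reduce
  I2: { [A → . +], [A → . f id A], [A → . id D], [D → A . A id] }  — shift
  I3: { [D' → D .] }  — accept
  I4: { [A → f . id A], [D → f . b] }  — shift
  I5: { [A → . +], [A → . f id A], [A → . id D], [A → id . D], [D → . A A id], [D → . f b] }  — shift
  I6: { [A → id D .] }  — reduce
  I7: { [D → f b .] }  — reduce
  I8: { [A → . +], [A → . f id A], [A → . id D], [A → f id . A] }  — shift
  I9: { [A → f id A .] }  — reduce
  I10: { [A → f . id A] }  — shift
  I11: { [D → A A . id] }  — shift
  I12: { [D → A A id .] }  — reduce

Every state is either a pure shift/goto state or contains exactly one complete item and nothing to shift — no conflicts. The grammar is LR(0).

Answer: Yes, the grammar is LR(0)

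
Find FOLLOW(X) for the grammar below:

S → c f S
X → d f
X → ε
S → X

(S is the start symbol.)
{ $ }

To compute FOLLOW(X), find every occurrence of X on a right-hand side N → α X β: add FIRST(β) \ {ε}, and if β is empty or nullable also add FOLLOW(N). Iterate to a fixed point.

In S → X: X is at the end, add FOLLOW(S)

The FOLLOW sets referred to above (computed the same way, to a fixed point):
  FOLLOW(S) = { $ }

Taking the union: FOLLOW(X) = { $ }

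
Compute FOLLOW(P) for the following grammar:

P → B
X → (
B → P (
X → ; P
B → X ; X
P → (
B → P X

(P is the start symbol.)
P is the start symbol, so $ ∈ FOLLOW(P).
In B → P (: P is followed by '(', add FIRST('(') \ {ε} = { '(' }
In X → ; P: P is at the end, add FOLLOW(X)
In B → P X: P is followed by X, add FIRST(X) \ {ε} = { '(', ';' }

The FOLLOW sets referred to above (computed the same way, to a fixed point):
  FOLLOW(X) = { $, '(', ';' }

Taking the union: FOLLOW(P) = { $, '(', ';' }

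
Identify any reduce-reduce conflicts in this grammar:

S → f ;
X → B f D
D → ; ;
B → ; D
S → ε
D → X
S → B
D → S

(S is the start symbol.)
Yes — I13: [D → ; ; .] vs [S → .]

A reduce-reduce conflict occurs when an LR(0) state has two complete items [A → α .] and [B → β .] — both call for a reduction, and with no lookahead the parser cannot choose between them.

Augment with S' → S and build the canonical LR(0) collection (I0 = CLOSURE({[S' → . S]}), then GOTO on every symbol after a dot until no new states appear). It has 14 states:
  I0: { [B → . ; D], [S → . B], [S → . f ;], [S → .], [S' → . S] }  — shift, reduce
  I1: { [B → . ; D], [B → ; . D], [D → . ; ;], [D → . S], [D → . X], [S → . B], [S → . f ;], [S → .], [X → . B f D] }  — shift, reduce
  I2: { [S → B .] }  — reduce
  I3: { [S' → S .] }  — accept
  I4: { [S → f . ;] }  — shift
  I5: { [S → f ; .] }  — reduce
  I6: { [B → . ; D], [B → ; . D], [D → . ; ;], [D → . S], [D → . X], [D → ; . ;], [S → . B], [S → . f ;], [S → .], [X → . B f D] }  — shift, reduce
  I7: { [S → B .], [X → B . f D] }  — shift, reduce
  I8: { [B → ; D .] }  — reduce
  I9: { [D → S .] }  — reduce
  I10: { [D → X .] }  — reduce
  I11: { [B → . ; D], [D → . ; ;], [D → . S], [D → . X], [S → . B], [S → . f ;], [S → .], [X → . B f D], [X → B f . D] }  — shift, reduce
  I12: { [X → B f D .] }  — reduce
  I13: { [B → . ; D], [B → ; . D], [D → . ; ;], [D → . S], [D → . X], [D → ; . ;], [D → ; ; .], [S → . B], [S → . f ;], [S → .], [X → . B f D] }  — shift, 2 reduces

I13 contains complete items [D → ; ; .], [S → .] — reduce-reduce conflict.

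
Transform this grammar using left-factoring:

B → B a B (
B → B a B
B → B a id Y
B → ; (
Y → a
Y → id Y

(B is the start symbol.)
Left-factoring transforms A → αβ₁ | αβ₂ into A → αA' and A' → β₁ | β₂
(α is the longest common prefix among the alternatives). Repeat until
no nonterminal has two alternatives with a common prefix.

Round 1: B has alternatives sharing prefix 'B a'. Introduce B': B → B a B'
  Add: B' → B (
  Add: B' → B
  Add: B' → id Y

Round 2: B' has alternatives sharing prefix 'B'. Introduce B'': B' → B B''
  Add: B'' → (
  Add: B'' → ε

No remaining common prefixes — done.

Resulting grammar:
B → B a B'
B' → B B''
B'' → (
B'' → ε
B' → id Y
B → ; (
Y → a
Y → id Y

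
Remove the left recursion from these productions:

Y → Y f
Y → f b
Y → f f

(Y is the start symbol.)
Y is directly left-recursive. The standard transformation for
  A → A α₁ | ... | A α_m | β₁ | ... | β_n
is
  A  → β₁ A' | ... | β_n A'
  A' → α₁ A' | ... | α_m A' | ε

Y → f b becomes Y → f b Y'
Y → f f becomes Y → f f Y'
Y → Y f becomes Y' → f Y'
Add Y' → ε

Resulting grammar:
Y → f b Y'
Y → f f Y'
Y' → f Y'
Y' → ε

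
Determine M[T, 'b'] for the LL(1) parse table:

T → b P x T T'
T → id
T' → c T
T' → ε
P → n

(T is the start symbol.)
T → b P x T T'

To find M[T, 'b'], we find productions for T where 'b' is in the predict set (PREDICT(N → α) = (FIRST(α) \ {ε}) ∪ (FOLLOW(N) if α ⇒* ε)).

T → b P x T T': PREDICT = { 'b' }
  'b' is in predict set, so this production goes in M[T, 'b']
T → id: PREDICT = { 'id' }

M[T, 'b'] = T → b P x T T'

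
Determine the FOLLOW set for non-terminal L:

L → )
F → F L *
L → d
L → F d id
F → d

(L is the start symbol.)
{ $, '*' }

L is the start symbol, so $ ∈ FOLLOW(L).
In F → F L *: L is followed by '*', add FIRST('*') \ {ε} = { '*' }

Taking the union: FOLLOW(L) = { $, '*' }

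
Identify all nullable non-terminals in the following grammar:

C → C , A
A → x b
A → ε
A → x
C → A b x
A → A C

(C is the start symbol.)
A non-terminal is nullable if it can derive ε (the empty string): either it has an ε-production, or it has a production whose right-hand side consists entirely of nullable non-terminals.

ε-productions: A → ε
So A is immediately nullable.
No further non-terminal can be added: every production for the remaining non-terminals contains a terminal or a non-nullable non-terminal.
Nullable = { 'A' }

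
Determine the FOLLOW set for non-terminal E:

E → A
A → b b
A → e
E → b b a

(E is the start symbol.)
E is the start symbol, so $ ∈ FOLLOW(E).
E does not occur on any right-hand side.

Taking the union: FOLLOW(E) = { $ }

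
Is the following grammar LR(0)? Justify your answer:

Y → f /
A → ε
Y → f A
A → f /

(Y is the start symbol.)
No. Shift-reduce conflict between [A → .] and [A → . f /]

Augment with Y' → Y and build the canonical LR(0) collection (I0 = CLOSURE({[Y' → . Y]}), then GOTO on every symbol after a dot until no new states appear). It has 7 states:
  I0: { [Y → . f /], [Y → . f A], [Y' → . Y] }  — shift
  I1: { [Y' → Y .] }  — accept
  I2: { [A → . f /], [A → .], [Y → f . /], [Y → f . A] }  — shift, reduce
  I3: { [Y → f / .] }  — reduce
  I4: { [Y → f A .] }  — reduce
  I5: { [A → f . /] }  — shift
  I6: { [A → f / .] }  — reduce

Conflict in state I2:
  Shift-reduce conflict between [A → .] and [A → . f /]
So the grammar is NOT LR(0).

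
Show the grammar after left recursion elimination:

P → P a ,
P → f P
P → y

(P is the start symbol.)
P is directly left-recursive. The standard transformation for
  A → A α₁ | ... | A α_m | β₁ | ... | β_n
is
  A  → β₁ A' | ... | β_n A'
  A' → α₁ A' | ... | α_m A' | ε

P → f P becomes P → f P P'
P → y becomes P → y P'
P → P a , becomes P' → a , P'
Add P' → ε

Resulting grammar:
P → f P P'
P → y P'
P' → a , P'
P' → ε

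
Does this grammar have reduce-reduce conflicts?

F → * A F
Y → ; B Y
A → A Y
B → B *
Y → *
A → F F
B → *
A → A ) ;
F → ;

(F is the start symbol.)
Yes — I14: [B → B * .] vs [Y → * .]

A reduce-reduce conflict occurs when an LR(0) state has two complete items [A → α .] and [B → β .] — both call for a reduction, and with no lookahead the parser cannot choose between them.

Augment with F' → F and build the canonical LR(0) collection (I0 = CLOSURE({[F' → . F]}), then GOTO on every symbol after a dot until no new states appear). It has 18 states:
  I0: { [F → . * A F], [F → . ;], [F' → . F] }  — shift
  I1: { [A → . A ) ;], [A → . A Y], [A → . F F], [F → * . A F], [F → . * A F], [F → . ;] }  — shift
  I2: { [F → ; .] }  — reduce
  I3: { [F' → F .] }  — accept
  I4: { [A → A . ) ;], [A → A . Y], [F → * A . F], [F → . * A F], [F → . ;], [Y → . *], [Y → . ; B Y] }  — shift
  I5: { [A → F . F], [F → . * A F], [F → . ;] }  — shift
  I6: { [A → F F .] }  — reduce
  I7: { [A → A ) . ;] }  — shift
  I8: { [A → . A ) ;], [A → . A Y], [A → . F F], [F → * . A F], [F → . * A F], [F → . ;], [Y → * .] }  — shift, reduce
  I9: { [B → . *], [B → . B *], [F → ; .], [Y → ; . B Y] }  — shift, reduce
  I10: { [F → * A F .] }  — reduce
  I11: { [A → A Y .] }  — reduce
  I12: { [B → * .] }  — reduce
  I13: { [B → B . *], [Y → . *], [Y → . ; B Y], [Y → ; B . Y] }  — shift
  I14: { [B → B * .], [Y → * .] }  — 2 reduces
  I15: { [B → . *], [B → . B *], [Y → ; . B Y] }  — shift
  I16: { [Y → ; B Y .] }  — reduce
  I17: { [A → A ) ; .] }  — reduce

I14 contains complete items [B → B * .], [Y → * .] — reduce-reduce conflict.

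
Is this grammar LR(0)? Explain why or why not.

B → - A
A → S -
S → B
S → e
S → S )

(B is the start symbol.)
A grammar is LR(0) if no state in the canonical LR(0) collection has:
  - both a shift item (dot before a terminal) and a complete item (shift-reduce conflict), or
  - two or more complete items (reduce-reduce conflict; the accept item [B' → B .] counts as a complete item here).

Augment with B' → B and build the canonical LR(0) collection (I0 = CLOSURE({[B' → . B]}), then GOTO on every symbol after a dot until no new states appear). It has 9 states:
  I0: { [B → . - A], [B' → . B] }  — shift
  I1: { [A → . S -], [B → - . A], [B → . - A], [S → . B], [S → . S )], [S → . e] }  — shift
  I2: { [B' → B .] }  — accept
  I3: { [B → - A .] }  — reduce
  I4: { [S → B .] }  — reduce
  I5: { [A → S . -], [S → S . )] }  — shift
  I6: { [S → e .] }  — reduce
  I7: { [S → S ) .] }  — reduce
  I8: { [A → S - .] }  — reduce

Every state is either a pure shift/goto state or contains exactly one complete item and nothing to shift — no conflicts. The grammar is LR(0).

Answer: Yes, the grammar is LR(0)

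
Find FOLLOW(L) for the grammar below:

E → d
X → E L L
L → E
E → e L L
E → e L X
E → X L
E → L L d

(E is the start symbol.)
{ $, 'd', 'e' }

To compute FOLLOW(L), find every occurrence of L on a right-hand side N → α L β: add FIRST(β) \ {ε}, and if β is empty or nullable also add FOLLOW(N). Iterate to a fixed point.

In X → E L L: L is followed by L, add FIRST(L) \ {ε} = { 'd', 'e' }
In X → E L L: L is at the end, add FOLLOW(X)
In E → e L L: L is followed by L, add FIRST(L) \ {ε} = { 'd', 'e' }
In E → e L L: L is at the end, add FOLLOW(E)
In E → e L X: L is followed by X, add FIRST(X) \ {ε} = { 'd', 'e' }
In E → X L: L is at the end, add FOLLOW(E)
In E → L L d: L is followed by L d, add FIRST(L d) \ {ε} = { 'd', 'e' }
In E → L L d: L is followed by d, add FIRST(d) \ {ε} = { 'd' }

The FOLLOW sets referred to above (computed the same way, to a fixed point):
  FOLLOW(X) = { $, 'd', 'e' }
  FOLLOW(E) = { $, 'd', 'e' }

Taking the union: FOLLOW(L) = { $, 'd', 'e' }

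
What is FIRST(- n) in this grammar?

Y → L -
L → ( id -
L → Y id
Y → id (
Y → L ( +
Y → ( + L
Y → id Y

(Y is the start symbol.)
{ '-' }

To compute FIRST(- n), process the symbols left to right:
Symbol - is a terminal. Add '-' and stop.
FIRST(- n) = { '-' }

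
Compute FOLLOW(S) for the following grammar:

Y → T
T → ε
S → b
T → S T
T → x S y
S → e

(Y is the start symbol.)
{ $, 'b', 'e', 'x', 'y' }

In T → S T: S is followed by T, add FIRST(T) \ {ε} = { 'b', 'e', 'x' }
  T is nullable, so also add FOLLOW(T)
In T → x S y: S is followed by y, add FIRST(y) \ {ε} = { 'y' }

The FOLLOW sets referred to above (computed the same way, to a fixed point):
  FOLLOW(T) = { $ }

Taking the union: FOLLOW(S) = { $, 'b', 'e', 'x', 'y' }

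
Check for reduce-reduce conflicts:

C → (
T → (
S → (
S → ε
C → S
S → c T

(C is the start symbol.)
Yes — I1: [C → ( .] vs [S → ( .]

Augment with C' → C and build the canonical LR(0) collection (I0 = CLOSURE({[C' → . C]}), then GOTO on every symbol after a dot until no new states appear). It has 7 states:
  I0: { [C → . (], [C → . S], [C' → . C], [S → . (], [S → . c T], [S → .] }  — shift, reduce
  I1: { [C → ( .], [S → ( .] }  — 2 reduces
  I2: { [C' → C .] }  — accept
  I3: { [C → S .] }  — reduce
  I4: { [S → c . T], [T → . (] }  — shift
  I5: { [T → ( .] }  — reduce
  I6: { [S → c T .] }  — reduce

I1 contains complete items [C → ( .], [S → ( .] — reduce-reduce conflict.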